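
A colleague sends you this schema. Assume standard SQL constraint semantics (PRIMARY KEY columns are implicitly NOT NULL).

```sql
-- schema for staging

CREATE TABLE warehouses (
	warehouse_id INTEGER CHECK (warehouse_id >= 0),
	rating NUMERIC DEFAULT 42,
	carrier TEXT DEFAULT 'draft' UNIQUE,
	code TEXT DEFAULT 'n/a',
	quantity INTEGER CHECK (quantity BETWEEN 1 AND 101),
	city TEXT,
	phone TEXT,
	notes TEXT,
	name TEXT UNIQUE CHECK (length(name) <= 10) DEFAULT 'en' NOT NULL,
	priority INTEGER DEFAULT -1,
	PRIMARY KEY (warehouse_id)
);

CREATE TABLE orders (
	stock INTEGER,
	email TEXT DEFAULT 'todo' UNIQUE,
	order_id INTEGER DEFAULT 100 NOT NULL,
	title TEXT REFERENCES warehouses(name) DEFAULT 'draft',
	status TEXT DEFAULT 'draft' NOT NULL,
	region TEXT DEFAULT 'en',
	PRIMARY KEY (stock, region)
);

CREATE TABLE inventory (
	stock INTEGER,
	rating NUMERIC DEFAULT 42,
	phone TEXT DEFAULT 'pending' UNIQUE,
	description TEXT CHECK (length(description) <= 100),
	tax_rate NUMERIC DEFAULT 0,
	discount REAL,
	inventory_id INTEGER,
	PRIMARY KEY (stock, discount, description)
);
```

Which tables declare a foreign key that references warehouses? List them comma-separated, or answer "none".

orders

- orders.title references warehouses(name).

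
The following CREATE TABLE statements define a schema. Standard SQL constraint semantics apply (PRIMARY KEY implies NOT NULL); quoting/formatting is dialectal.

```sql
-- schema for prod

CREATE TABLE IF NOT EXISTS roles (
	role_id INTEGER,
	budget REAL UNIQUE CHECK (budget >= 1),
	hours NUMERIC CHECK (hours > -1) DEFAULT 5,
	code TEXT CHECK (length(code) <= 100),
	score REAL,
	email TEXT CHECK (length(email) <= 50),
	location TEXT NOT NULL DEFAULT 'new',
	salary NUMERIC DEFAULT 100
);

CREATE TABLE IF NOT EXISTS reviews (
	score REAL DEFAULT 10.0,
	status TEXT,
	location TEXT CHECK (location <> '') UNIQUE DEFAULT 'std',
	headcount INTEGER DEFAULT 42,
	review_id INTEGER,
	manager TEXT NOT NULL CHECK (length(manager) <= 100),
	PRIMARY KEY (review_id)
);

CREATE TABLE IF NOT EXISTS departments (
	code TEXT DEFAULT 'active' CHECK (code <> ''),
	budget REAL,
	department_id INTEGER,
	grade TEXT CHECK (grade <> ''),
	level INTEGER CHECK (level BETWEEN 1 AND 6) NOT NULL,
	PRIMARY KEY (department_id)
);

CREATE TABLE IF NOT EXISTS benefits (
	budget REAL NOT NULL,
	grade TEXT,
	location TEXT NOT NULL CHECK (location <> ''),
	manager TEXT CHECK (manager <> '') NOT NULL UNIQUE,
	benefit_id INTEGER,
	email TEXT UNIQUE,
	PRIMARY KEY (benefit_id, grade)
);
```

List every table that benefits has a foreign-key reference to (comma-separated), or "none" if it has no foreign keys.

No column in benefits has a REFERENCES clause.

none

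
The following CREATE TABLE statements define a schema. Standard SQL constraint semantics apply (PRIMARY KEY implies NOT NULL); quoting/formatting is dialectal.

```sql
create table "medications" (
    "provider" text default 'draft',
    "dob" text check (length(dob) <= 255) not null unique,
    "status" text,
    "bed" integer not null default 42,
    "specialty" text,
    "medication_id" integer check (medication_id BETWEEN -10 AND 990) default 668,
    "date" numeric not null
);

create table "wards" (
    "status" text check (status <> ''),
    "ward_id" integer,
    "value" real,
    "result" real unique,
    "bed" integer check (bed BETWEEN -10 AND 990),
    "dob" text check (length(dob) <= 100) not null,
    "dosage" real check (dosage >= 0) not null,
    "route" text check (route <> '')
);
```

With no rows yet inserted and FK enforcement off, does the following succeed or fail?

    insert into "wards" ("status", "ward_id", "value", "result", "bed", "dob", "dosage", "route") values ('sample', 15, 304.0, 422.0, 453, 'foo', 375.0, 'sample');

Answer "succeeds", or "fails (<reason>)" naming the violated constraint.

succeeds

NOT NULL columns: dob is supplied; dosage is supplied.
CHECK constraints: 'sample' satisfies (status <> ''); 453 satisfies (bed BETWEEN -10 AND 990); 'foo' satisfies (length(dob) <= 100); 375.0 satisfies (dosage >= 0); 'sample' satisfies (route <> '').
No constraint is violated.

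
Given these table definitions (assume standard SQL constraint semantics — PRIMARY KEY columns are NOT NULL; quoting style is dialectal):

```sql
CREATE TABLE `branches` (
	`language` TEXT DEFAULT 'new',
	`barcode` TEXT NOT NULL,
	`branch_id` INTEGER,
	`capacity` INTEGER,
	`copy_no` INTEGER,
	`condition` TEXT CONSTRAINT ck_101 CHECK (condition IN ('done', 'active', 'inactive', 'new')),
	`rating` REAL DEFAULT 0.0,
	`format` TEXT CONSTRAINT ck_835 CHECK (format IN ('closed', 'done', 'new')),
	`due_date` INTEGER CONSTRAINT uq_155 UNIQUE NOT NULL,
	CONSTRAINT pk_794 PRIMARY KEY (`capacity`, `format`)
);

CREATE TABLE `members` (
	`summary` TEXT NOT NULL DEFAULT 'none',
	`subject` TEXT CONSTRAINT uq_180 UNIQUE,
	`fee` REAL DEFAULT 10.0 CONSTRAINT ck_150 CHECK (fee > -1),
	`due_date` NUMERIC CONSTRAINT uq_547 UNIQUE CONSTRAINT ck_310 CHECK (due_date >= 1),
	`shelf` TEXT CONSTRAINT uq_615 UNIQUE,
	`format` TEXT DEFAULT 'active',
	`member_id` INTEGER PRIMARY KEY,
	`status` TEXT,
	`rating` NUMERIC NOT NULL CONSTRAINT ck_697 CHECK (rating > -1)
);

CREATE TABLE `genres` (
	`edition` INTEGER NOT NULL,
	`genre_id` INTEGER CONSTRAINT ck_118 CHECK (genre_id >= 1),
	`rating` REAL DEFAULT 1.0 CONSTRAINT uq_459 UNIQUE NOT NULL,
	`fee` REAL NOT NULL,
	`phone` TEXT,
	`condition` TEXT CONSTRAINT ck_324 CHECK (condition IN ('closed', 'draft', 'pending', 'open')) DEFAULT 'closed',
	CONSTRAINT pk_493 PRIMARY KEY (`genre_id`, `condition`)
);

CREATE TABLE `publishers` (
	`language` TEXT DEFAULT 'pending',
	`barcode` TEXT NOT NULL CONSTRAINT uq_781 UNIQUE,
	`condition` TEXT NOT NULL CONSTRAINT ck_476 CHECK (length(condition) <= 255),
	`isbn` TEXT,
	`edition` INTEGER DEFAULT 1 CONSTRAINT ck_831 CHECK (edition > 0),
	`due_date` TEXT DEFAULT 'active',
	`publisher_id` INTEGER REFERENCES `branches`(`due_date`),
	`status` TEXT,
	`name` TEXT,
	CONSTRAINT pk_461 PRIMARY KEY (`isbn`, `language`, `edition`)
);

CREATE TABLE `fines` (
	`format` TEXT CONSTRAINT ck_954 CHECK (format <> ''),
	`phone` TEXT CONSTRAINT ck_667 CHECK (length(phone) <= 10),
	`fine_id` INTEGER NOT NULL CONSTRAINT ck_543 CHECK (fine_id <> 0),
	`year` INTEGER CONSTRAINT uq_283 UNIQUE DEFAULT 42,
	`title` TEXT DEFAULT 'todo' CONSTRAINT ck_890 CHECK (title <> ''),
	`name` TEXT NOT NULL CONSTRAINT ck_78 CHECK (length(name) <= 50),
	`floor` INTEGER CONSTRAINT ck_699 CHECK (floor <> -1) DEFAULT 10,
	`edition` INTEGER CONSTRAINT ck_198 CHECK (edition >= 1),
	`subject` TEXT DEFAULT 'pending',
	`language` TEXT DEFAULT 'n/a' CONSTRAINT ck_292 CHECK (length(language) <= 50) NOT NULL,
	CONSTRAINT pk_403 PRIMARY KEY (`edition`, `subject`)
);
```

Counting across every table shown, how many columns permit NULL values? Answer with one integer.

21

branches: 5 nullable (language, branch_id, copy_no, condition, rating — PK (capacity, format) and explicit NOT NULL columns excluded).
members: 6 nullable (subject, fee, due_date, shelf, format, status — PK (member_id) and explicit NOT NULL columns excluded).
genres: 1 nullable (phone — PK (genre_id, condition) and explicit NOT NULL columns excluded).
publishers: 4 nullable (due_date, publisher_id, status, name — PK (isbn, language, edition) and explicit NOT NULL columns excluded).
fines: 5 nullable (format, phone, year, title, floor — PK (edition, subject) and explicit NOT NULL columns excluded).
Total: 5 + 6 + 1 + 4 + 5 = 21.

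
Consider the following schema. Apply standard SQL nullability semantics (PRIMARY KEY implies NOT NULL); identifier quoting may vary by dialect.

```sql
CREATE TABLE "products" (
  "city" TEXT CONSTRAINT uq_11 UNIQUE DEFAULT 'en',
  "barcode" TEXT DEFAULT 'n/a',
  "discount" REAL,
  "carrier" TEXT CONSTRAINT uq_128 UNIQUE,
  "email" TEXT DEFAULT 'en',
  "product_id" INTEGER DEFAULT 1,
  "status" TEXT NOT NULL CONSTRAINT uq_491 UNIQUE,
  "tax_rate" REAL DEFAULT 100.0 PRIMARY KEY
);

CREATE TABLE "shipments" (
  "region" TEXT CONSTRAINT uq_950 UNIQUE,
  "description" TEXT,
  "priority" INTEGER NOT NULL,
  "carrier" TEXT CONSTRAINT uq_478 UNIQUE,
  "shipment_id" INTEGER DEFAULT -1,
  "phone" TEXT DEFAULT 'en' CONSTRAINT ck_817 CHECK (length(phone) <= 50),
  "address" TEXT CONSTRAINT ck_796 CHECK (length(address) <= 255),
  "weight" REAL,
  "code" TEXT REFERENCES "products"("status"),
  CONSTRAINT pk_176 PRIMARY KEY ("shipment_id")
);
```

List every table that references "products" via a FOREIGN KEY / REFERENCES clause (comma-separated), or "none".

- shipments.code references products(status).

shipments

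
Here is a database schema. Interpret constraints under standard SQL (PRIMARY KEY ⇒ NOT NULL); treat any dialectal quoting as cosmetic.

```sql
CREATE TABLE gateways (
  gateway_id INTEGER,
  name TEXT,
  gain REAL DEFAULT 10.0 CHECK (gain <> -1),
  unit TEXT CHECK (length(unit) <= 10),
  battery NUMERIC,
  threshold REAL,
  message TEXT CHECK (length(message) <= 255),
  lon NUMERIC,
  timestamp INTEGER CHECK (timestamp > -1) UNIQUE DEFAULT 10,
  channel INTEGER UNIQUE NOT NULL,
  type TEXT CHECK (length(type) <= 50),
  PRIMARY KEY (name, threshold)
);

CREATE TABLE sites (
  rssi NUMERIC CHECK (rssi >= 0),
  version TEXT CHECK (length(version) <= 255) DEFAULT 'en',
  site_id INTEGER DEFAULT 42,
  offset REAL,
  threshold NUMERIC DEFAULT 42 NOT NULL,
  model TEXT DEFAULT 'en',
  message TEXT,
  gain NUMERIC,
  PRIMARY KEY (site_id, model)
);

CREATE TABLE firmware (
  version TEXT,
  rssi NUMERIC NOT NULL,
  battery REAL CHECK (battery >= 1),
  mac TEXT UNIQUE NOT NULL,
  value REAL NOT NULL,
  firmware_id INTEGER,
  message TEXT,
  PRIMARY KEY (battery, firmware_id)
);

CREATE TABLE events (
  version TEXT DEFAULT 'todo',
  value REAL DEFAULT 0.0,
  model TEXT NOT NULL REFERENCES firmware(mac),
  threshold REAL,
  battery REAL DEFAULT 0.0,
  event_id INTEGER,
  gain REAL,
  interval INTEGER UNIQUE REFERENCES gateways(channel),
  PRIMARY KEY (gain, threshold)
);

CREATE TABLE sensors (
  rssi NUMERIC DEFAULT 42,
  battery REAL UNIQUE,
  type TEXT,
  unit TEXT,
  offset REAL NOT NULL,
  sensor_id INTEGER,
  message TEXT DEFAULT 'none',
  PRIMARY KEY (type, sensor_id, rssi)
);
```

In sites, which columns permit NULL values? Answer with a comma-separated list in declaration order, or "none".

- rssi: CHECK does not forbid NULL (a CHECK constraint passes when its expression is NULL) → nullable.
- version: CHECK does not forbid NULL (a CHECK constraint passes when its expression is NULL) → nullable.
- site_id: part of the PRIMARY KEY, which implies NOT NULL → not nullable.
- offset: no NOT NULL constraint applies → nullable.
- threshold: declared NOT NULL → not nullable.
- model: part of the PRIMARY KEY, which implies NOT NULL → not nullable.
- message: no NOT NULL constraint applies → nullable.
- gain: no NOT NULL constraint applies → nullable.

rssi, version, offset, message, gain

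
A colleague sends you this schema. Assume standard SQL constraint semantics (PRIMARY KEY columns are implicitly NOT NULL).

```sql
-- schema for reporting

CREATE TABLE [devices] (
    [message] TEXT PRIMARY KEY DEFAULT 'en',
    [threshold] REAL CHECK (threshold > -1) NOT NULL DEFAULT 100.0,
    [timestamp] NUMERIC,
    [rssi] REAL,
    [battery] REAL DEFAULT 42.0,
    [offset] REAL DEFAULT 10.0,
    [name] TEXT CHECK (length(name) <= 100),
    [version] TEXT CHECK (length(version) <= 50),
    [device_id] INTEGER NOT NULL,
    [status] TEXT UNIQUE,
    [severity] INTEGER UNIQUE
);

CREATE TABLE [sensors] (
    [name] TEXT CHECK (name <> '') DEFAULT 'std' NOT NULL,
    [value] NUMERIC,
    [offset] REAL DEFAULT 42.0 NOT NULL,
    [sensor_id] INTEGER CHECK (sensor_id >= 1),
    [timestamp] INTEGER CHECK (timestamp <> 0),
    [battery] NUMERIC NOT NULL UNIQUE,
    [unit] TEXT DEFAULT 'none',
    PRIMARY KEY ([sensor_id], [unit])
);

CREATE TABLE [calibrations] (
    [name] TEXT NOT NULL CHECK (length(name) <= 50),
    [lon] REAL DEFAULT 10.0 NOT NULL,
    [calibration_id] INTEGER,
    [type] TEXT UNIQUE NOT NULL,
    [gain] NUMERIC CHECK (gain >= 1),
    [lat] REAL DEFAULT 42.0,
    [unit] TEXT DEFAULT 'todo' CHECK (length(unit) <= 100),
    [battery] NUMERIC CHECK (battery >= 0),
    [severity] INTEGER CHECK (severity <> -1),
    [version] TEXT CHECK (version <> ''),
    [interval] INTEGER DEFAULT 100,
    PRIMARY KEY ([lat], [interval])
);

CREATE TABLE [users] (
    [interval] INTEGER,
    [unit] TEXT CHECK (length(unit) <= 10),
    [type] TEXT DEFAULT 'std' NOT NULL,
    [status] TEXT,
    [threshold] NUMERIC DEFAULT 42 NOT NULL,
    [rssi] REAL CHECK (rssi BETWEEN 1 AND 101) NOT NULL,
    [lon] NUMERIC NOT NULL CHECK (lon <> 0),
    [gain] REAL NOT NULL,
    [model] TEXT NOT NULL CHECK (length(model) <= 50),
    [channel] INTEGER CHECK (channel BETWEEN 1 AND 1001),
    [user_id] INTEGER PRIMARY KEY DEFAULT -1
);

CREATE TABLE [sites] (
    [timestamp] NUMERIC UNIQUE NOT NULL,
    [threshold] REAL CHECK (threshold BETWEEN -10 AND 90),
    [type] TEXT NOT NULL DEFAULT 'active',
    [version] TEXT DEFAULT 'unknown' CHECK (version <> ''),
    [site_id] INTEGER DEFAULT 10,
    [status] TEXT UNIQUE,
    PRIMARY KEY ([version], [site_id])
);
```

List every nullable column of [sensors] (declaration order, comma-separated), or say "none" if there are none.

value, timestamp

- name: declared NOT NULL → not nullable.
- value: no NOT NULL constraint applies → nullable.
- offset: declared NOT NULL → not nullable.
- sensor_id: part of the PRIMARY KEY, which implies NOT NULL → not nullable.
- timestamp: CHECK does not forbid NULL (a CHECK constraint passes when its expression is NULL) → nullable.
- battery: declared NOT NULL → not nullable.
- unit: part of the PRIMARY KEY, which implies NOT NULL → not nullable.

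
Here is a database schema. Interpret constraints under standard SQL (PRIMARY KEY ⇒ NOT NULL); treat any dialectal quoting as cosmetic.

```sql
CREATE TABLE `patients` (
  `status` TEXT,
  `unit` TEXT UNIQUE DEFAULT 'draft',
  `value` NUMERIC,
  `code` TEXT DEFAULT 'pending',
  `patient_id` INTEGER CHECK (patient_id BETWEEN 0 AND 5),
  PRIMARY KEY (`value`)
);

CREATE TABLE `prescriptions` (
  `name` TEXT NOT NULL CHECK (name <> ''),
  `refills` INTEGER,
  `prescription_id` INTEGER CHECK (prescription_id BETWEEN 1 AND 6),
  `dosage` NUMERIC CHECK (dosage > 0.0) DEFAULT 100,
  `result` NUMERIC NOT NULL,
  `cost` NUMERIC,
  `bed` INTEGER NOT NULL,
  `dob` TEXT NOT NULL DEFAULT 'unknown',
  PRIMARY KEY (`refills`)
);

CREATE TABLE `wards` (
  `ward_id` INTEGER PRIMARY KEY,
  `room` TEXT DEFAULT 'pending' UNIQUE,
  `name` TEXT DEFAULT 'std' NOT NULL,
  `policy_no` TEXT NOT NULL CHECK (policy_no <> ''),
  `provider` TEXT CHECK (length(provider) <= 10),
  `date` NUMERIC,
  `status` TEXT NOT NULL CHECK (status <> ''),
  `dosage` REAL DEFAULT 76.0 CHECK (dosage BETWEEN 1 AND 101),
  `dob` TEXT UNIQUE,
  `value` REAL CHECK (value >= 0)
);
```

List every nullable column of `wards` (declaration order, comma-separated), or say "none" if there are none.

room, provider, date, dosage, dob, value

- ward_id: part of the PRIMARY KEY, which implies NOT NULL → not nullable.
- room: UNIQUE does not imply NOT NULL → nullable.
- name: declared NOT NULL → not nullable.
- policy_no: declared NOT NULL → not nullable.
- provider: CHECK does not forbid NULL (a CHECK constraint passes when its expression is NULL) → nullable.
- date: no NOT NULL constraint applies → nullable.
- status: declared NOT NULL → not nullable.
- dosage: CHECK does not forbid NULL (a CHECK constraint passes when its expression is NULL) → nullable.
- dob: UNIQUE does not imply NOT NULL → nullable.
- value: CHECK does not forbid NULL (a CHECK constraint passes when its expression is NULL) → nullable.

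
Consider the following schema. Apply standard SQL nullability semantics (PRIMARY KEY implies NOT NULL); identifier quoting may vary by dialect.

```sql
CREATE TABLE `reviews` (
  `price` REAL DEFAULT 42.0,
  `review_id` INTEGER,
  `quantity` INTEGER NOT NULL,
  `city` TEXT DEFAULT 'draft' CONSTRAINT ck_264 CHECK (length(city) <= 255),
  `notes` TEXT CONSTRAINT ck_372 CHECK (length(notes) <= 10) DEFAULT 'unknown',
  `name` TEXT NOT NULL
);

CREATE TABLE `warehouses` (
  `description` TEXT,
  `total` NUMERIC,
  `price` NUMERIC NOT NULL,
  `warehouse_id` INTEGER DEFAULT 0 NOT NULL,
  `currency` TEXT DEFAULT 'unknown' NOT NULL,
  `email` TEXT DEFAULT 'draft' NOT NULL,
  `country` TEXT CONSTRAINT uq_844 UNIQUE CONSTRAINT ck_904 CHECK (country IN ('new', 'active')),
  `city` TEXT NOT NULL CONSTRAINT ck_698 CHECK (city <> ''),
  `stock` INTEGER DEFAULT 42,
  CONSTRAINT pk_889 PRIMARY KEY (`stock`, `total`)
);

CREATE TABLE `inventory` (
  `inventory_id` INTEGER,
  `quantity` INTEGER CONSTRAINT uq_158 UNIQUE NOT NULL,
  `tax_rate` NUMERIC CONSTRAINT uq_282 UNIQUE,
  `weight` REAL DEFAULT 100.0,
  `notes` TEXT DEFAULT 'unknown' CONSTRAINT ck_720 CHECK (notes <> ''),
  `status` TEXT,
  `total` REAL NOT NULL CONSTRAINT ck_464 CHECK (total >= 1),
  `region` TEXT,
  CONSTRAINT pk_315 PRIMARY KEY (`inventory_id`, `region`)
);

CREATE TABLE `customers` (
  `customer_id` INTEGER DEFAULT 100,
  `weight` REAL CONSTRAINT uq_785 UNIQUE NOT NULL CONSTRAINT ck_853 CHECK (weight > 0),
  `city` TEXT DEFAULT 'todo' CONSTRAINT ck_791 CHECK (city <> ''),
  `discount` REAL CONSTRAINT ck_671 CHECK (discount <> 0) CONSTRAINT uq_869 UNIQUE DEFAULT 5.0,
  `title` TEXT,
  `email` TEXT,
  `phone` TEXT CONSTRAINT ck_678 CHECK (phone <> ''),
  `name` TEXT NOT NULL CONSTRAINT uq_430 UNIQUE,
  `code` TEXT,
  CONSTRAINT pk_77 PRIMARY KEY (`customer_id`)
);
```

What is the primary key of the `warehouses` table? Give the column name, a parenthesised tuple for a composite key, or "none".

A table-level PRIMARY KEY clause names 2 columns: stock, total.
This is a composite key — the combination is unique, not each column individually.

(stock, total)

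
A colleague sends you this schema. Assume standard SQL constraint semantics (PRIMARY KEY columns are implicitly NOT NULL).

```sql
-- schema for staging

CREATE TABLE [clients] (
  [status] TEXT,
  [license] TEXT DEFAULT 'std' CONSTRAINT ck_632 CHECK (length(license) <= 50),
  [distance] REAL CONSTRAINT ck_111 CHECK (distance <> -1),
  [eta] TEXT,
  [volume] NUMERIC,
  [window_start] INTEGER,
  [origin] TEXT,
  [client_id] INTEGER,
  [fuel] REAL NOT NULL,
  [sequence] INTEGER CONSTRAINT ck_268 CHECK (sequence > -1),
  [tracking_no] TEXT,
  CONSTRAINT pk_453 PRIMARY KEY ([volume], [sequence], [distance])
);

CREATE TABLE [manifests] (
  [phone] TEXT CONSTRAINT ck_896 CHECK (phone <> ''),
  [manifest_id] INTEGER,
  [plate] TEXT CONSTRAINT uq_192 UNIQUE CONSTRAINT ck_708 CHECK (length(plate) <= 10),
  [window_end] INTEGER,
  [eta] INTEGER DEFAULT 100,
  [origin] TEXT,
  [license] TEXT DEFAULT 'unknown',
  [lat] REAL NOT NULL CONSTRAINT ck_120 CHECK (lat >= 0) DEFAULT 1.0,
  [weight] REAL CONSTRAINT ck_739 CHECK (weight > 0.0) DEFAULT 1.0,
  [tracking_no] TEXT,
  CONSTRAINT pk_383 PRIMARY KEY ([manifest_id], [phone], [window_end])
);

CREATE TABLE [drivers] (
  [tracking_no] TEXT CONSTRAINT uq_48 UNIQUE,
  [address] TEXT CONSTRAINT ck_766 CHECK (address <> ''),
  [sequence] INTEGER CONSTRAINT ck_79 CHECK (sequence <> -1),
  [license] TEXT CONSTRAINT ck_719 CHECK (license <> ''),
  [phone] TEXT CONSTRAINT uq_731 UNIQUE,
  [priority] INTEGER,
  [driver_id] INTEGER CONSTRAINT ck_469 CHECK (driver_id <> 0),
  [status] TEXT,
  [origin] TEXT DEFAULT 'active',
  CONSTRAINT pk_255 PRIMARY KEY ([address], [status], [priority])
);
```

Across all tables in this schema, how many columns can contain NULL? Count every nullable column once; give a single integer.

clients: 7 nullable (status, license, eta, window_start, origin, client_id, tracking_no — PK (volume, sequence, distance) and explicit NOT NULL columns excluded).
manifests: 6 nullable (plate, eta, origin, license, weight, tracking_no — PK (manifest_id, phone, window_end) and explicit NOT NULL columns excluded).
drivers: 6 nullable (tracking_no, sequence, license, phone, driver_id, origin — PK (address, status, priority) and explicit NOT NULL columns excluded).
Total: 7 + 6 + 6 = 19.

19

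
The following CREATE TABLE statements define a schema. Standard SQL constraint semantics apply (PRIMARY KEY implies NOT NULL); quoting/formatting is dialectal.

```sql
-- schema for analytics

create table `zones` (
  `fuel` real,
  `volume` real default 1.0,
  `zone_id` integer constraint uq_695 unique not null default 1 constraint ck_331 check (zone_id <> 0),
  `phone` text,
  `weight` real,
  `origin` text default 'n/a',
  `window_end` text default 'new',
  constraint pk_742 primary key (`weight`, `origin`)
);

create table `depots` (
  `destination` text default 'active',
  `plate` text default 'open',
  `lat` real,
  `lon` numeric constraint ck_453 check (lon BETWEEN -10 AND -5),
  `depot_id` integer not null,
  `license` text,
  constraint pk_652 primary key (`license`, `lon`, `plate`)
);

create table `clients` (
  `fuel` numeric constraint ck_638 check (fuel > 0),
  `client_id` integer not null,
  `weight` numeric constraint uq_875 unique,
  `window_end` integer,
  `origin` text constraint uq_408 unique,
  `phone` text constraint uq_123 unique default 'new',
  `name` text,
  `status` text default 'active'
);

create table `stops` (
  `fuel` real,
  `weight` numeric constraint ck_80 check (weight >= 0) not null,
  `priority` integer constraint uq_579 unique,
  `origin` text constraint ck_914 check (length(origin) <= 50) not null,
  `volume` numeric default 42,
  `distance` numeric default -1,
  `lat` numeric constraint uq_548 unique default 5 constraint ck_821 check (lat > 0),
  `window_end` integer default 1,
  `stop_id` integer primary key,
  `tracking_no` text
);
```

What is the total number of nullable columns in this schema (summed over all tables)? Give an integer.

20

zones: 4 nullable (fuel, volume, phone, window_end — PK (weight, origin) and explicit NOT NULL columns excluded).
depots: 2 nullable (destination, lat — PK (license, lon, plate) and explicit NOT NULL columns excluded).
clients: 7 nullable (fuel, weight, window_end, origin, phone, name, status — PK none and explicit NOT NULL columns excluded).
stops: 7 nullable (fuel, priority, volume, distance, lat, window_end, tracking_no — PK (stop_id) and explicit NOT NULL columns excluded).
Total: 4 + 2 + 7 + 7 = 20.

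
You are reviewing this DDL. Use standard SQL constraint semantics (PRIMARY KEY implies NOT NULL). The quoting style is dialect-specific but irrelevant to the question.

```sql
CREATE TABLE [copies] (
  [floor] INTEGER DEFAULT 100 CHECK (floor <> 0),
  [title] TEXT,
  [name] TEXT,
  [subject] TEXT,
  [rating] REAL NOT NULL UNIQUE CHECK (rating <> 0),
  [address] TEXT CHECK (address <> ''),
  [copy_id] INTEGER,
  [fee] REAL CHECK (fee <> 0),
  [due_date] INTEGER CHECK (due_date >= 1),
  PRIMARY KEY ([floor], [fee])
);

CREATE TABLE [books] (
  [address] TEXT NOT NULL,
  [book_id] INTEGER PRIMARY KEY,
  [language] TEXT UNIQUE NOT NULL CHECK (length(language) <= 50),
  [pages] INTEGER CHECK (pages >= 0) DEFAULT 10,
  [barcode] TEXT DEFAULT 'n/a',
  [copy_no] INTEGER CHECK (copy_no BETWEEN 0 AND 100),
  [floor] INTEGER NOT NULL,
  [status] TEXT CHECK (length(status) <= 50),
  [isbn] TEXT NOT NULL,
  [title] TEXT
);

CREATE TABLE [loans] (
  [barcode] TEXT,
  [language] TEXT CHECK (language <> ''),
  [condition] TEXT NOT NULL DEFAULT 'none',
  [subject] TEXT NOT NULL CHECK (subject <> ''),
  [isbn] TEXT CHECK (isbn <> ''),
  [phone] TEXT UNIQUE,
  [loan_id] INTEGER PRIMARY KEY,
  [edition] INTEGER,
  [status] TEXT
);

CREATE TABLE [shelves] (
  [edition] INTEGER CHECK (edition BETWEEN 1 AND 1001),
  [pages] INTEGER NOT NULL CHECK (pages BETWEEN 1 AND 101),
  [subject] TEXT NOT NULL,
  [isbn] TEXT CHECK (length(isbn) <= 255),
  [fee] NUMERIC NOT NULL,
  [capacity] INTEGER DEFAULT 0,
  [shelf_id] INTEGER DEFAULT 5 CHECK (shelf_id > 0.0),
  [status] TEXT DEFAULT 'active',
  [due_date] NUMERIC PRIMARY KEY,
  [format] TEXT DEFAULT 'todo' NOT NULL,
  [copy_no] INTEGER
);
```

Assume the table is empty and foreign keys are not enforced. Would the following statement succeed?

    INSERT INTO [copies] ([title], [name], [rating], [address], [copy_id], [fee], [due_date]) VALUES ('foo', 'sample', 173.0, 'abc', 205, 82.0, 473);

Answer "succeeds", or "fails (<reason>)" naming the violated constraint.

NOT NULL columns: fee is supplied; floor defaults to 100; rating is supplied.
CHECK constraints: 173.0 satisfies (rating <> 0); 'abc' satisfies (address <> ''); 82.0 satisfies (fee <> 0); 473 satisfies (due_date >= 1).
No constraint is violated.

succeeds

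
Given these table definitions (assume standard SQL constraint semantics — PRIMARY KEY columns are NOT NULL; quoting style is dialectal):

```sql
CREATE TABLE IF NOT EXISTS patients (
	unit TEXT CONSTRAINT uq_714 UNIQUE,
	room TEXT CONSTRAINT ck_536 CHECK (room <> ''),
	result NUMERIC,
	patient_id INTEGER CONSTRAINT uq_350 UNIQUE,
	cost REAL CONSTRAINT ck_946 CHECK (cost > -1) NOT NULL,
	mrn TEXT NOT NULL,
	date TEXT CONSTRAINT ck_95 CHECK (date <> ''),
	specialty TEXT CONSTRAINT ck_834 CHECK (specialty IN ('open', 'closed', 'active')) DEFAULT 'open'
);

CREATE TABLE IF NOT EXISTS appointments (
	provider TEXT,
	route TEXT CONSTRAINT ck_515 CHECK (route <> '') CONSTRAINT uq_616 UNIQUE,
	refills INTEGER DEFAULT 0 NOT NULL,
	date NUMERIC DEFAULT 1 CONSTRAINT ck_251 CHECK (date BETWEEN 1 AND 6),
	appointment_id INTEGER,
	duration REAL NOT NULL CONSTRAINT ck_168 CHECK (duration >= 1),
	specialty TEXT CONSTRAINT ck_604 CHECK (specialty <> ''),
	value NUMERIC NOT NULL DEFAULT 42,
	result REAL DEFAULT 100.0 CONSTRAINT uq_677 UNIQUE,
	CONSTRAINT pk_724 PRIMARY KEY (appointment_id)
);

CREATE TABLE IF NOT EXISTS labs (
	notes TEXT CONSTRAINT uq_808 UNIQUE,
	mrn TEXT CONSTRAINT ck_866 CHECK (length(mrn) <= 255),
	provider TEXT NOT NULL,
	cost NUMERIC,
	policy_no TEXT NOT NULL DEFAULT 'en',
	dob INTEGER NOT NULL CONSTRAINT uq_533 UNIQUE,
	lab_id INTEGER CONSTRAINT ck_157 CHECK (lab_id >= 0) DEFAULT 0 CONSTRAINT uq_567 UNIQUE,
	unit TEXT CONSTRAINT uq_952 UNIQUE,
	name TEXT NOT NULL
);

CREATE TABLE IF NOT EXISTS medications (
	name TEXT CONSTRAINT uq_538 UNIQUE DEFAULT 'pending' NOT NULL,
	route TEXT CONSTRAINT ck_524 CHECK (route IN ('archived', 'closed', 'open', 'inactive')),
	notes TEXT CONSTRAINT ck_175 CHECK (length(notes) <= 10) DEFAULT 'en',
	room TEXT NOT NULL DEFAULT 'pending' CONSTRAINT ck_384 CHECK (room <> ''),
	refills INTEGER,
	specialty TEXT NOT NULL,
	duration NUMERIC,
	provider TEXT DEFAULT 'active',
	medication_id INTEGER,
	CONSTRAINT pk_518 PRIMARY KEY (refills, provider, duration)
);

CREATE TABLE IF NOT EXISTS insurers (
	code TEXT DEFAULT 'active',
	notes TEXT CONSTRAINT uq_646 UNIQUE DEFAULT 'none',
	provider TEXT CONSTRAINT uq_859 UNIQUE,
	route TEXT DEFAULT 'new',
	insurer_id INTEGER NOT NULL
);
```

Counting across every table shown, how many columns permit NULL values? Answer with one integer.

23

patients: 6 nullable (unit, room, result, patient_id, date, specialty — PK none and explicit NOT NULL columns excluded).
appointments: 5 nullable (provider, route, date, specialty, result — PK (appointment_id) and explicit NOT NULL columns excluded).
labs: 5 nullable (notes, mrn, cost, lab_id, unit — PK none and explicit NOT NULL columns excluded).
medications: 3 nullable (route, notes, medication_id — PK (refills, provider, duration) and explicit NOT NULL columns excluded).
insurers: 4 nullable (code, notes, provider, route — PK none and explicit NOT NULL columns excluded).
Total: 6 + 5 + 5 + 3 + 4 = 23.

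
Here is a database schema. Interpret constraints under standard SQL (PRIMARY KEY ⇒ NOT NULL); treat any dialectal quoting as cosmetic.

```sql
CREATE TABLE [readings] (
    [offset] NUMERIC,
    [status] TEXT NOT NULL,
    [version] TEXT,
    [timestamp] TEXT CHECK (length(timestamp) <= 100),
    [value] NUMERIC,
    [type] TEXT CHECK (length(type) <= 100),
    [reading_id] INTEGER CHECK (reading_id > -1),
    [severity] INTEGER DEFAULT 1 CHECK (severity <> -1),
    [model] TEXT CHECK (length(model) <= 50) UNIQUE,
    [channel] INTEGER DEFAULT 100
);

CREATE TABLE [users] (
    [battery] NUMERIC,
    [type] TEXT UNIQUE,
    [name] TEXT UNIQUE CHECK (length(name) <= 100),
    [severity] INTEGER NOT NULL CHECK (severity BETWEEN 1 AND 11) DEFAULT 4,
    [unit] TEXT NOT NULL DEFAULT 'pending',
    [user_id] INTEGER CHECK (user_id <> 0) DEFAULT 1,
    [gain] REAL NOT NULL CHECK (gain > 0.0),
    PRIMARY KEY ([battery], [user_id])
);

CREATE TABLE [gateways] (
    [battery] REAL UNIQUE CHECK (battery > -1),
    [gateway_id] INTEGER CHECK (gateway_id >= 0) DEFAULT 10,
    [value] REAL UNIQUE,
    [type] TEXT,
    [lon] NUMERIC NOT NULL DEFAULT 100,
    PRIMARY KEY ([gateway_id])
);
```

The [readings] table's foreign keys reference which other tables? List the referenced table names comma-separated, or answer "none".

No column in readings has a REFERENCES clause.

none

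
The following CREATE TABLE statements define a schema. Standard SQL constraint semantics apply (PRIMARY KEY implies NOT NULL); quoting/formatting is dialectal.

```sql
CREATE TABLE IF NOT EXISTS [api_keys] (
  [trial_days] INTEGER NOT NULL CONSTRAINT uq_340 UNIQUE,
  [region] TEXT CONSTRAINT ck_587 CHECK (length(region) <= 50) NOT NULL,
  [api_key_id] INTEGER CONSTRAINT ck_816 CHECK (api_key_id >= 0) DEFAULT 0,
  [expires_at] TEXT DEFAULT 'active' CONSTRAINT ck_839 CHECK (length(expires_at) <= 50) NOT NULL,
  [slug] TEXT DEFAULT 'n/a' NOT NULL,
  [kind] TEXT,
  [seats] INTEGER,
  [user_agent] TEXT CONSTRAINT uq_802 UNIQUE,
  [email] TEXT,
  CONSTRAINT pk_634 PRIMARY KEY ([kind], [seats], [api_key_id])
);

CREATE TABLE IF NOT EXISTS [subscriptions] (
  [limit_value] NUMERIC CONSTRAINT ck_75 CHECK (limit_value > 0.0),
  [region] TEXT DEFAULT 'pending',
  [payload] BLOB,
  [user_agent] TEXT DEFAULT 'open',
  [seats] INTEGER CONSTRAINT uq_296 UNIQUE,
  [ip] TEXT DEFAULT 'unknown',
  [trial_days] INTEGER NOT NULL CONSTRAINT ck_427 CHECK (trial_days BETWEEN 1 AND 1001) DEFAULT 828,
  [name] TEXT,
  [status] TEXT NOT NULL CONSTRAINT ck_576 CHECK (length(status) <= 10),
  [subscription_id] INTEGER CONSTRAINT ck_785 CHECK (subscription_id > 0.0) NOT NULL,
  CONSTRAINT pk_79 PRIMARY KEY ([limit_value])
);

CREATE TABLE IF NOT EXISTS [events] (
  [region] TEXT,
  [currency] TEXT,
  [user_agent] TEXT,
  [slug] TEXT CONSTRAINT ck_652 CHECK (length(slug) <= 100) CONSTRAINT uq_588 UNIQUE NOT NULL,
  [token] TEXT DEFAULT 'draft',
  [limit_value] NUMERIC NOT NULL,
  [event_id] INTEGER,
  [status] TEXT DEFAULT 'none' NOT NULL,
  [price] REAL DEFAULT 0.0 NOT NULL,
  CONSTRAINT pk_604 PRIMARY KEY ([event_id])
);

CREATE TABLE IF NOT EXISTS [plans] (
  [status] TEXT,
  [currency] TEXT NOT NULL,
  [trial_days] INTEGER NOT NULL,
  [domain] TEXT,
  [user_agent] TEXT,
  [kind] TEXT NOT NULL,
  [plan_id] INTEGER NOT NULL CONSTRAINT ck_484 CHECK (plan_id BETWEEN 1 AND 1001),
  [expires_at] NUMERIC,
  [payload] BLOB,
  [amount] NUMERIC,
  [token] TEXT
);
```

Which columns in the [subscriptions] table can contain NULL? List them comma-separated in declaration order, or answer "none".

region, payload, user_agent, seats, ip, name

- limit_value: part of the PRIMARY KEY, which implies NOT NULL → not nullable.
- region: DEFAULT only fills an omitted column; an explicit NULL is still allowed → nullable.
- payload: no NOT NULL constraint applies → nullable.
- user_agent: DEFAULT only fills an omitted column; an explicit NULL is still allowed → nullable.
- seats: UNIQUE does not imply NOT NULL → nullable.
- ip: DEFAULT only fills an omitted column; an explicit NULL is still allowed → nullable.
- trial_days: declared NOT NULL → not nullable.
- name: no NOT NULL constraint applies → nullable.
- status: declared NOT NULL → not nullable.
- subscription_id: declared NOT NULL → not nullable.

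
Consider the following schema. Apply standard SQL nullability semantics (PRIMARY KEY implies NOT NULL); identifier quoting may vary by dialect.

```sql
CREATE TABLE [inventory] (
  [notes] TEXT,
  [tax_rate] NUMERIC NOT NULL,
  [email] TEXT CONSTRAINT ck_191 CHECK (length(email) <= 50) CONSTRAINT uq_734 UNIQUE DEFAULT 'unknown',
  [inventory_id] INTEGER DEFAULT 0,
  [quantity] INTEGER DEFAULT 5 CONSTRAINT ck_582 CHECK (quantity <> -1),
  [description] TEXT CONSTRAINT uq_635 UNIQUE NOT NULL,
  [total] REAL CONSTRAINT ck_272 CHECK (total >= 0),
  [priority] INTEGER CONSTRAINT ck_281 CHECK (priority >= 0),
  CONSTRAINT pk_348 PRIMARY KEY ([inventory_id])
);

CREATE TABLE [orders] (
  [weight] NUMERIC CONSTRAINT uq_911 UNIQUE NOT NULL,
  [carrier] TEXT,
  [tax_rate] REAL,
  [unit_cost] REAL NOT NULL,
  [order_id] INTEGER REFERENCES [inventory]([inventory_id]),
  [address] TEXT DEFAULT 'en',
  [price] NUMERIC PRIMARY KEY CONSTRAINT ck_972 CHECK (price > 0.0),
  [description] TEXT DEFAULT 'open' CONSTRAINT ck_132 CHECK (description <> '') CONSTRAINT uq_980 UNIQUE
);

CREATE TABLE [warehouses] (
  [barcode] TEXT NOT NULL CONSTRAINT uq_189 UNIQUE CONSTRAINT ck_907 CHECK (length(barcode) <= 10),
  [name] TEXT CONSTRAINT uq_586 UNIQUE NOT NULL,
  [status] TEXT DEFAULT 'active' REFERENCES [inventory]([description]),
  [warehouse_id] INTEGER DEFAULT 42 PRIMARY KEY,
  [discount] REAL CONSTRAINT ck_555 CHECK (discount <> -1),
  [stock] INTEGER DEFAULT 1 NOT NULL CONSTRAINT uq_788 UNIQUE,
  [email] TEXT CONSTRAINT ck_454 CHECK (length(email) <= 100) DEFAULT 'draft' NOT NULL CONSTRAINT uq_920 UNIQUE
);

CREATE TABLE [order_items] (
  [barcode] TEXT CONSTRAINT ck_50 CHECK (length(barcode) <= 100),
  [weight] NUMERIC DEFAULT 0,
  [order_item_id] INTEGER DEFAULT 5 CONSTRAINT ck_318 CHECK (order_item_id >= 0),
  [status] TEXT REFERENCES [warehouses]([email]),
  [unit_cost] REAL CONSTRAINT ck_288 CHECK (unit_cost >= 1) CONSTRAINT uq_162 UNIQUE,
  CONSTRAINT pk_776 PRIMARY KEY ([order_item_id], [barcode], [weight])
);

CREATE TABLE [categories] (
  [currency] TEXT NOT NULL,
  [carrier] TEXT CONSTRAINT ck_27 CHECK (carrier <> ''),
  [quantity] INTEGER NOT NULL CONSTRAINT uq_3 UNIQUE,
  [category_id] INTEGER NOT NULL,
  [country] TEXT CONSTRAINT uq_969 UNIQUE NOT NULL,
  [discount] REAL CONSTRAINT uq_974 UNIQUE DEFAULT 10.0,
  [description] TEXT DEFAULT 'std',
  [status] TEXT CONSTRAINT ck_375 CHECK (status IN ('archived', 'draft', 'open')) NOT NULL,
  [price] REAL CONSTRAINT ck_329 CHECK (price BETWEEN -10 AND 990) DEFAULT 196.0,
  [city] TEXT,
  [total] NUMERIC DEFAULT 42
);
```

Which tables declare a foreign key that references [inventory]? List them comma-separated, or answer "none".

- orders.order_id references inventory(inventory_id).
- warehouses.status references inventory(description).

orders, warehouses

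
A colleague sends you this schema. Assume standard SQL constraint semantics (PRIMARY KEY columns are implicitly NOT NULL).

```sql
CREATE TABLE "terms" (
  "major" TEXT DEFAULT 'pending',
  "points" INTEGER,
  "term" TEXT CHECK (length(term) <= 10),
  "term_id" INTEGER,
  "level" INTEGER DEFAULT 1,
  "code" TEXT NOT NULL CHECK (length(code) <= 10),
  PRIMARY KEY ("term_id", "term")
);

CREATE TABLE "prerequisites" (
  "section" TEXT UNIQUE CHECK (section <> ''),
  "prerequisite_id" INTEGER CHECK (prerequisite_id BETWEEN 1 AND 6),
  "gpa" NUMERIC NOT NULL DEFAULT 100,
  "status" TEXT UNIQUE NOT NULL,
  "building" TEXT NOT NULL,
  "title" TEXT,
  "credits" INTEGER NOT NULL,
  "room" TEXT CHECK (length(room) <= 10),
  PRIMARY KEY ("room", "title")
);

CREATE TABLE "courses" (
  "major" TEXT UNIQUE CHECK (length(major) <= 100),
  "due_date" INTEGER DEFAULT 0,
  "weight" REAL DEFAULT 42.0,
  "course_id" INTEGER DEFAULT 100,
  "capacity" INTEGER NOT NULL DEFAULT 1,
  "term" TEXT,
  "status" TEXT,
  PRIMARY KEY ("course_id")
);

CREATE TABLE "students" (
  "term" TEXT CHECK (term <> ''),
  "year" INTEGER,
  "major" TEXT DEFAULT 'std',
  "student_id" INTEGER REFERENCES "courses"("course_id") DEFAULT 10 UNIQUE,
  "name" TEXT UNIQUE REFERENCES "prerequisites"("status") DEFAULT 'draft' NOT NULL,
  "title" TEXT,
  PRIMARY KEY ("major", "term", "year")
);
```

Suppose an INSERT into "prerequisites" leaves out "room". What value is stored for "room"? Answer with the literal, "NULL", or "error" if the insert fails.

room has no DEFAULT clause.
Omitting it would insert NULL, but it is part of the PRIMARY KEY, so the INSERT fails.

error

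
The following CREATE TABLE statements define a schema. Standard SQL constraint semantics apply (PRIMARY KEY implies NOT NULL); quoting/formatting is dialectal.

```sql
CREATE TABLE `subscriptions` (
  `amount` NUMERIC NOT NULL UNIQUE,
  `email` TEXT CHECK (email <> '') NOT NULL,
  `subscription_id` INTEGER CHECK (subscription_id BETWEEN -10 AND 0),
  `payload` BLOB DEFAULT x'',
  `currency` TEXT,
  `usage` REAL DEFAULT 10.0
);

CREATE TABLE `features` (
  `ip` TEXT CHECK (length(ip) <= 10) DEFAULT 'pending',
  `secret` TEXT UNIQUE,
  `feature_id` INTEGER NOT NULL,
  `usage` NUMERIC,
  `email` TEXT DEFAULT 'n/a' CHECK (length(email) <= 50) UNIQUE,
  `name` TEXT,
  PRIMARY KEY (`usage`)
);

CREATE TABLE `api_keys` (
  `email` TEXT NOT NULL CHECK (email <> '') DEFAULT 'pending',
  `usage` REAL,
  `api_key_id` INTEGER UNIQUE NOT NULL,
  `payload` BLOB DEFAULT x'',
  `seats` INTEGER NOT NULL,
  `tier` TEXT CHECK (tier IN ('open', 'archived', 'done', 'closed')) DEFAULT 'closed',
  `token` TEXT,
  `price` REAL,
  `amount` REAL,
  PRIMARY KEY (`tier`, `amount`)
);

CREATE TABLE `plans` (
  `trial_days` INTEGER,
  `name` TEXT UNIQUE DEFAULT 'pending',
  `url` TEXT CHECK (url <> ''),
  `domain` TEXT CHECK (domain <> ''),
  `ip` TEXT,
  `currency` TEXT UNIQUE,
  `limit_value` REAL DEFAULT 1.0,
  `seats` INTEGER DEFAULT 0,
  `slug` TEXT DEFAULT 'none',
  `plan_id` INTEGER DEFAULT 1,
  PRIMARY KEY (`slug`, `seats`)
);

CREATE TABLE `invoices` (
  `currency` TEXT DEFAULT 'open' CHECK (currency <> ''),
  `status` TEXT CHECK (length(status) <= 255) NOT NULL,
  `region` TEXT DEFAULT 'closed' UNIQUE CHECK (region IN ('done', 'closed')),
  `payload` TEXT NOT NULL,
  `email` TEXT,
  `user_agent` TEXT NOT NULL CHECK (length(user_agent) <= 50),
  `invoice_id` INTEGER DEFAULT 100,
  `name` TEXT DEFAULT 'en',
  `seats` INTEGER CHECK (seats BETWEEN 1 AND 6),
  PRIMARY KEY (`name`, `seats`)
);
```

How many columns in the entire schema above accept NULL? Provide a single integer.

subscriptions: 4 nullable (subscription_id, payload, currency, usage — PK none and explicit NOT NULL columns excluded).
features: 4 nullable (ip, secret, email, name — PK (usage) and explicit NOT NULL columns excluded).
api_keys: 4 nullable (usage, payload, token, price — PK (tier, amount) and explicit NOT NULL columns excluded).
plans: 8 nullable (trial_days, name, url, domain, ip, currency, limit_value, plan_id — PK (slug, seats) and explicit NOT NULL columns excluded).
invoices: 4 nullable (currency, region, email, invoice_id — PK (name, seats) and explicit NOT NULL columns excluded).
Total: 4 + 4 + 4 + 8 + 4 = 24.

24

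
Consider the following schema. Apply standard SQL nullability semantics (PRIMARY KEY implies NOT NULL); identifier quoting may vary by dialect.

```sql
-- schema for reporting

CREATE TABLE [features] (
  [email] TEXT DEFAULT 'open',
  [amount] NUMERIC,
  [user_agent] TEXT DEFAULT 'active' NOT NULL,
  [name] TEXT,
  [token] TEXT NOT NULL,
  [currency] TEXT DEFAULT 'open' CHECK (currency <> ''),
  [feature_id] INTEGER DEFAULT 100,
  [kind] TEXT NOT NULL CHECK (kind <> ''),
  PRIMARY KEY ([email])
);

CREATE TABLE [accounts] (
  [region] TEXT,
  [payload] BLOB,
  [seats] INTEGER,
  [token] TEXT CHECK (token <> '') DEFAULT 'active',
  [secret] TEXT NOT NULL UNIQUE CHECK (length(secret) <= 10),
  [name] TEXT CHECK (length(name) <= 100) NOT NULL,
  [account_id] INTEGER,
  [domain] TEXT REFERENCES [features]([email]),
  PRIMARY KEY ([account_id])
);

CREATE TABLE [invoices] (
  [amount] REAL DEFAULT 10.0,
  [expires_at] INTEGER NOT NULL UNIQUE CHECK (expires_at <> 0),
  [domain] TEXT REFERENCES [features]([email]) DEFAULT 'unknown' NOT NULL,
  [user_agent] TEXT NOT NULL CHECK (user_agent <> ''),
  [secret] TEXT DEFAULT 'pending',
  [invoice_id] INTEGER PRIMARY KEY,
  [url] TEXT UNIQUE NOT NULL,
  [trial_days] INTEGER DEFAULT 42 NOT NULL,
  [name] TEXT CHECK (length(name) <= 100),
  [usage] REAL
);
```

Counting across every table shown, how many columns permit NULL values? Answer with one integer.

features: 4 nullable (amount, name, currency, feature_id — PK (email) and explicit NOT NULL columns excluded).
accounts: 5 nullable (region, payload, seats, token, domain — PK (account_id) and explicit NOT NULL columns excluded).
invoices: 4 nullable (amount, secret, name, usage — PK (invoice_id) and explicit NOT NULL columns excluded).
Total: 4 + 5 + 4 = 13.

13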